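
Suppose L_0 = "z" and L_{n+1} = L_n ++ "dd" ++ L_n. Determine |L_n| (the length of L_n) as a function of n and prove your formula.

Claim: |L_n| = 3·2^n − 2.

Base case: |L_0| = 1, and 3·2^0 − 2 = 1.
Assume |L_k| = 3·2^k − 2.
Then |L_{k+1}| = |L_k| + 2 + |L_k| = 2|L_k| + 2 = 2(3·2^k − 2) + 2 = 3·2^{k+1} − 4 + 2 = 3·2^{k+1} − 2.
This completes the inductive step, so |L_n| = 3·2^n − 2 for all n ≥ 0.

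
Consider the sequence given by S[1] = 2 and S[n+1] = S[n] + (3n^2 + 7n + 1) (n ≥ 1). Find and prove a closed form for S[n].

Claim: S[n] = n^3 + 2n^2 − 2n + 1.

Base case: S[1] = 2, and 1^3 + 2·1^2 − 2·1 + 1 = 2.
Assume S[m] = m^3 + 2m^2 − 2m + 1.
Then S[m+1] = S[m] + (3m^2 + 7m + 1) = (m^3 + 2m^2 − 2m + 1) + (3m^2 + 7m + 1) = m^3 + 5m^2 + 5m + 2,
and (m+1)^3 + 2·(m+1)^2 − 2·(m+1) + 1 = m^3 + 5m^2 + 5m + 2.
Hence S[n] = n^3 + 2n^2 − 2n + 1 for every n ≥ 1, by induction.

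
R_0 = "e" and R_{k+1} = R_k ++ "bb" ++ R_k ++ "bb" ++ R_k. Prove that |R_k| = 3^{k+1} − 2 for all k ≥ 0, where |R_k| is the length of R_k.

Base case: |R_0| = 1, and 3^{0+1} − 2 = 1.
Assume |R_j| = 3^{j+1} − 2.
Then |R_{j+1}| = 3|R_j| + 4 = 3(3^{j+1} − 2) + 4 = 3^{j+2} − 6 + 4 = 3^{j+2} − 2.
By induction, |R_k| = 3^{k+1} − 2 for all k ≥ 0.

|R_k| = 3^{k+1} − 2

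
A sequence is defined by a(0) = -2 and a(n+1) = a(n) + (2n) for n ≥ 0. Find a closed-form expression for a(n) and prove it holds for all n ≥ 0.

Claim: a(n) = n^2 − n − 2.

Base case: a(0) = -2, and 0^2 − 0 − 2 = -2.
Assume a(k) = k^2 − k − 2.
Then a(k+1) = a(k) + (2k) = (k^2 − k − 2) + (2k) = k^2 + k − 2,
and (k+1)^2 − (k+1) − 2 = k^2 + k − 2.
This completes the inductive step, so a(n) = n^2 − n − 2 for all n ≥ 0.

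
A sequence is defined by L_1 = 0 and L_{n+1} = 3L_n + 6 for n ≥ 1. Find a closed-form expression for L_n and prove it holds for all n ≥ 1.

Claim: L_n = 3^n − 3.

Base case: L_1 = 0, and 3^1 − 3 = 3 − 3 = 0.
Assume L_k = 3^k − 3 for some k ≥ 1.
Then L_{k+1} = 3L_k + 6 = 3·(3^k − 3) + 6 = 3^{k+1} − 9 + 6 = 3^{k+1} − 3.
By induction, L_n = 3^n − 3 for all n ≥ 1.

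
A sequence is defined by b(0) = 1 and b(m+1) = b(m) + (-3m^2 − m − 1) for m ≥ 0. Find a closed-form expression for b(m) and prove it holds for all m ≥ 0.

Claim: b(m) = -m^3 + m^2 − m + 1.

Base case: b(0) = 1, and -0^3 + 0^2 − 0 + 1 = 1.
Assume b(k) = -k^3 + k^2 − k + 1.
Then b(k+1) = b(k) + (-3k^2 − k − 1) = (-k^3 + k^2 − k + 1) + (-3k^2 − k − 1) = -k^3 − 2k^2 − 2k,
and -(k+1)^3 + (k+1)^2 − (k+1) + 1 = -k^3 − 2k^2 − 2k.
This completes the inductive step, so b(m) = -m^3 + m^2 − m + 1 for all m ≥ 0.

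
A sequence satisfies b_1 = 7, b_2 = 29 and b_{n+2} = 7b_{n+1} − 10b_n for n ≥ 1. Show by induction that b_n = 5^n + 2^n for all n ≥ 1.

Base cases: b_1 = 7 and 5^1 + 2^1 = 7; b_2 = 29 and 5^2 + 2^2 = 29.
Assume b_i = 5^i + 2^i for all 1 ≤ i ≤ j, where j ≥ 2.
Then b_{j+1} = 7b_j − 10b_{j−1} = 7·(5^j + 2^j) − 10·(5^{j−1} + 2^{j−1}) = (7·5 − 10)5^{j−1} + (7·2 − 10)2^{j−1} = 25·5^{j−1} + 4·2^{j−1} = 5^{j+1} + 2^{j+1}.
So the formula holds for j+1, and by strong induction b_n = 5^n + 2^n for all n ≥ 1.

b_n = 5^n + 2^n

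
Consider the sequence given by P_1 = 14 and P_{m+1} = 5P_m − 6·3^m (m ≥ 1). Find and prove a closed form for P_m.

Claim: P_m = 5^m + 3·3^m.

Base case: P_1 = 14, and 5^1 + 3·3^1 = 5 + 9 = 14.
Assume P_k = 5^k + 3·3^k for some k ≥ 1.
Then P_{k+1} = 5P_k − 6·3^k = 5·(5^k + 3·3^k) − 6·3^k = 5^{k+1} + 15·3^k − 6·3^k = 5^{k+1} + 9·3^k = 5^{k+1} + 3·3^{k+1}.
So the formula holds for k+1, and by induction P_m = 5^m + 3·3^m for all m ≥ 1.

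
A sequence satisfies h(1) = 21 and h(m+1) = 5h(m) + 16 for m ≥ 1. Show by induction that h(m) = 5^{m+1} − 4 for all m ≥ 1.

Base case: h(1) = 21, and 5^{1+1} − 4 = 25 − 4 = 21.
Assume h(r) = 5^{r+1} − 4 for some r ≥ 1.
Then h(r+1) = 5h(r) + 16 = 5·(5^{r+1} − 4) + 16 = 5^{r+2} − 20 + 16 = 5^{r+2} − 4.
This completes the inductive step, so h(m) = 5^{m+1} − 4 for all m ≥ 1.

h(m) = 5^{m+1} − 4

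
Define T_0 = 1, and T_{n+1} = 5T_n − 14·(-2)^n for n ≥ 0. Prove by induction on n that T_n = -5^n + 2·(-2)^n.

Base case: T_0 = 1, and -5^0 + 2·(-2)^0 = -1 + 2 = 1.
Assume T_k = -5^k + 2·(-2)^k for some k ≥ 0.
Then T_{k+1} = 5T_k − 14·(-2)^k = 5·(-5^k + 2·(-2)^k) − 14·(-2)^k = -5^{k+1} + 10·(-2)^k − 14·(-2)^k = -5^{k+1} − 4·(-2)^k = -5^{k+1} + 2·(-2)^{k+1}.
So the formula holds for k+1, and by induction T_n = -5^n + 2·(-2)^n for all n ≥ 0.

T_n = -5^n + 2·(-2)^n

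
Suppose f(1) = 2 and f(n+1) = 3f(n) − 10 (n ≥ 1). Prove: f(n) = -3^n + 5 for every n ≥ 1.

Base case: f(1) = 2, and -3^1 + 5 = -3 + 5 = 2.
Assume f(k) = -3^k + 5 for some k ≥ 1.
Then f(k+1) = 3f(k) − 10 = 3·(-3^k + 5) − 10 = -3^{k+1} + 15 − 10 = -3^{k+1} + 5.
Hence f(n) = -3^n + 5 for every n ≥ 1, by induction.

f(n) = -3^n + 5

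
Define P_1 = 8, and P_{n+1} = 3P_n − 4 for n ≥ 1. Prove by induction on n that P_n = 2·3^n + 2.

Base case: P_1 = 8, and 2·3^1 + 2 = 6 + 2 = 8.
Assume P_r = 2·3^r + 2 for some r ≥ 1.
Then P_{r+1} = 3P_r − 4 = 3·(2·3^r + 2) − 4 = 6·3^r + 6 − 4 = 2·3^{r+1} + 2.
Hence P_n = 2·3^n + 2 for every n ≥ 1, by induction.

P_n = 2·3^n + 2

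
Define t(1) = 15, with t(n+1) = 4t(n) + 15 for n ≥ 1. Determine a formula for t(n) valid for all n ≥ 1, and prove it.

Claim: t(n) = 5·4^n − 5.

Base case: t(1) = 15, and 5·4^1 − 5 = 20 − 5 = 15.
Assume t(r) = 5·4^r − 5 for some r ≥ 1.
Then t(r+1) = 4t(r) + 15 = 4·(5·4^r − 5) + 15 = 20·4^r − 20 + 15 = 5·4^{r+1} − 5.
So the formula holds for r+1, and by induction t(n) = 5·4^n − 5 for all n ≥ 1.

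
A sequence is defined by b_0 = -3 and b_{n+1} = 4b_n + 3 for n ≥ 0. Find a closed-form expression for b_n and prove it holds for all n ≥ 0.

Claim: b_n = -2·4^n − 1.

Base case: b_0 = -3, and -2·4^0 − 1 = -2 − 1 = -3.
Assume b_j = -2·4^j − 1 for some j ≥ 0.
Then b_{j+1} = 4b_j + 3 = 4·(-2·4^j − 1) + 3 = -8·4^j − 4 + 3 = -2·4^{j+1} − 1.
This completes the inductive step, so b_n = -2·4^n − 1 for all n ≥ 0.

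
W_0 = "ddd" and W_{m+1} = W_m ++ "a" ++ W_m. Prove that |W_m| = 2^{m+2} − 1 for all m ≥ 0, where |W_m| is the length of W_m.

Base case: |W_0| = 3, and 2^{0+2} − 1 = 3.
Assume |W_j| = 2^{j+2} − 1.
Then |W_{j+1}| = |W_j| + 1 + |W_j| = 2|W_j| + 1 = 2(2^{j+2} − 1) + 1 = 2^{j+3} − 2 + 1 = 2^{j+3} − 1.
By induction, |W_m| = 2^{m+2} − 1 for all m ≥ 0.

|W_m| = 2^{m+2} − 1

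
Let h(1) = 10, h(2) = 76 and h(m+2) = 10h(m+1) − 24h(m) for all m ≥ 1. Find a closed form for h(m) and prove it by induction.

Claim: h(m) = 3·6^m − 2·4^m.

Base cases: h(1) = 10 and 3·6^1 − 2·4^1 = 10; h(2) = 76 and 3·6^2 − 2·4^2 = 76.
Assume h(i) = 3·6^i − 2·4^i for all 1 ≤ i ≤ j, where j ≥ 2.
Then h(j+1) = 10h(j) − 24h(j−1) = 10·(3·6^j − 2·4^j) − 24·(3·6^{j−1} − 2·4^{j−1}) = 3·(10·6 − 24)6^{j−1} − 2·(10·4 − 24)4^{j−1} = 108·6^{j−1} − 32·4^{j−1} = 3·6^{j+1} − 2·4^{j+1}.
So the formula holds for j+1, and by strong induction h(m) = 3·6^m − 2·4^m for all m ≥ 1.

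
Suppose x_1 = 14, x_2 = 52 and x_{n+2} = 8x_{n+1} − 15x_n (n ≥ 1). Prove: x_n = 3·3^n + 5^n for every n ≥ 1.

Base cases: x_1 = 14 and 3·3^1 + 5^1 = 14; x_2 = 52 and 3·3^2 + 5^2 = 52.
Assume x_j = 3·3^j + 5^j for all 1 ≤ j ≤ k, where k ≥ 2.
Then x_{k+1} = 8x_k − 15x_{k−1} = 8·(3·3^k + 5^k) − 15·(3·3^{k−1} + 5^{k−1}) = 3·(8·3 − 15)3^{k−1} + (8·5 − 15)5^{k−1} = 27·3^{k−1} + 25·5^{k−1} = 3·3^{k+1} + 5^{k+1}.
This completes the inductive step, so x_n = 3·3^n + 5^n for all n ≥ 1.

x_n = 3·3^n + 5^n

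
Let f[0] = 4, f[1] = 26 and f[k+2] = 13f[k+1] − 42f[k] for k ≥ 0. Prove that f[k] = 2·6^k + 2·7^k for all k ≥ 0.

Base cases: f[0] = 4 and 2·6^0 + 2·7^0 = 4; f[1] = 26 and 2·6^1 + 2·7^1 = 26.
Assume f[j] = 2·6^j + 2·7^j for all 0 ≤ j ≤ r, where r ≥ 1.
Then f[r+1] = 13f[r] − 42f[r−1] = 13·(2·6^r + 2·7^r) − 42·(2·6^{r−1} + 2·7^{r−1}) = 2·(13·6 − 42)6^{r−1} + 2·(13·7 − 42)7^{r−1} = 72·6^{r−1} + 98·7^{r−1} = 2·6^{r+1} + 2·7^{r+1}.
By strong induction, f[k] = 2·6^k + 2·7^k for all k ≥ 0.

f[k] = 2·6^k + 2·7^k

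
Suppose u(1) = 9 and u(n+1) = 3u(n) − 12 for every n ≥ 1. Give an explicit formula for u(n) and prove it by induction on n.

Claim: u(n) = 3^n + 6.

Base case: u(1) = 9, and 3^1 + 6 = 3 + 6 = 9.
Assume u(m) = 3^m + 6 for some m ≥ 1.
Then u(m+1) = 3u(m) − 12 = 3·(3^m + 6) − 12 = 3^{m+1} + 18 − 12 = 3^{m+1} + 6.
So the formula holds for m+1, and by induction u(n) = 3^n + 6 for all n ≥ 1.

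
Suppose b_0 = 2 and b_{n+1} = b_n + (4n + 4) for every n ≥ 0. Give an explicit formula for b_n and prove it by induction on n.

Claim: b_n = 2n^2 + 2n + 2.

Base case: b_0 = 2, and 2·0^2 + 2·0 + 2 = 2.
Assume b_j = 2j^2 + 2j + 2.
Then b_{j+1} = b_j + (4j + 4) = (2j^2 + 2j + 2) + (4j + 4) = 2j^2 + 6j + 6,
and 2·(j+1)^2 + 2·(j+1) + 2 = 2j^2 + 6j + 6.
By induction, b_n = 2n^2 + 2n + 2 for all n ≥ 0.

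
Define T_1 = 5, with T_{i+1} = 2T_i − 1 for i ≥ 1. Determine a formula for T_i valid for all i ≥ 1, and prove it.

Claim: T_i = 2^{i+1} + 1.

Base case: T_1 = 5, and 2^{1+1} + 1 = 4 + 1 = 5.
Assume T_k = 2^{k+1} + 1 for some k ≥ 1.
Then T_{k+1} = 2T_k − 1 = 2·(2^{k+1} + 1) − 1 = 2^{k+2} + 2 − 1 = 2^{k+2} + 1.
By induction, T_i = 2^{i+1} + 1 for all i ≥ 1.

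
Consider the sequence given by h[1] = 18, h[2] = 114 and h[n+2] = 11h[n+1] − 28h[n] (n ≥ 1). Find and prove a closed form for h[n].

Claim: h[n] = 4^n + 2·7^n.

Base cases: h[1] = 18 and 4^1 + 2·7^1 = 18; h[2] = 114 and 4^2 + 2·7^2 = 114.
Assume h[i] = 4^i + 2·7^i for all 1 ≤ i ≤ j, where j ≥ 2.
Then h[j+1] = 11h[j] − 28h[j−1] = 11·(4^j + 2·7^j) − 28·(4^{j−1} + 2·7^{j−1}) = (11·4 − 28)4^{j−1} + 2·(11·7 − 28)7^{j−1} = 16·4^{j−1} + 98·7^{j−1} = 4^{j+1} + 2·7^{j+1}.
This completes the inductive step, so h[n] = 4^n + 2·7^n for all n ≥ 1.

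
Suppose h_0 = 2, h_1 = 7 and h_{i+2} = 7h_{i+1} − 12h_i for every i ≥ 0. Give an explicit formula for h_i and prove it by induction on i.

Claim: h_i = 3^i + 4^i.

Base cases: h_0 = 2 and 3^0 + 4^0 = 2; h_1 = 7 and 3^1 + 4^1 = 7.
Assume h_t = 3^t + 4^t for all 0 ≤ t ≤ j, where j ≥ 1.
Then h_{j+1} = 7h_j − 12h_{j−1} = 7·(3^j + 4^j) − 12·(3^{j−1} + 4^{j−1}) = (7·3 − 12)3^{j−1} + (7·4 − 12)4^{j−1} = 9·3^{j−1} + 16·4^{j−1} = 3^{j+1} + 4^{j+1}.
By strong induction, h_i = 3^i + 4^i for all i ≥ 0.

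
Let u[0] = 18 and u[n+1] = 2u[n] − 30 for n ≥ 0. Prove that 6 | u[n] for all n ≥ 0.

Base case: u[0] = 18 = 6·3, so 6 | u[0].
Assume 6 | u[r], so u[r] = 6t for some integer t.
Then u[r+1] = 2u[r] − 30 = 2·(6t) − 30 = 6(2t − 5), so 6 | u[r+1].
This completes the inductive step, so 6 | u[n] for all n ≥ 0.

6 | u[n]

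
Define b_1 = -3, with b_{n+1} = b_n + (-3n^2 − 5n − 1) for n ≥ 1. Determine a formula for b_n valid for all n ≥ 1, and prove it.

Claim: b_n = -n^3 − n^2 + n − 2.

Base case: b_1 = -3, and -1^3 − 1^2 + 1 − 2 = -3.
Assume b_k = -k^3 − k^2 + k − 2.
Then b_{k+1} = b_k + (-3k^2 − 5k − 1) = (-k^3 − k^2 + k − 2) + (-3k^2 − 5k − 1) = -k^3 − 4k^2 − 4k − 3,
and -(k+1)^3 − (k+1)^2 + (k+1) − 2 = -k^3 − 4k^2 − 4k − 3.
By induction, b_n = -n^3 − n^2 + n − 2 for all n ≥ 1.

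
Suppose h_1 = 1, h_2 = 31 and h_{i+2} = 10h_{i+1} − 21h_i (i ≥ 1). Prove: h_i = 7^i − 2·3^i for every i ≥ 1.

Base cases: h_1 = 1 and 7^1 − 2·3^1 = 1; h_2 = 31 and 7^2 − 2·3^2 = 31.
Assume h_j = 7^j − 2·3^j for all 1 ≤ j ≤ k, where k ≥ 2.
Then h_{k+1} = 10h_k − 21h_{k−1} = 10·(7^k − 2·3^k) − 21·(7^{k−1} − 2·3^{k−1}) = (10·7 − 21)7^{k−1} − 2·(10·3 − 21)3^{k−1} = 49·7^{k−1} − 18·3^{k−1} = 7^{k+1} − 2·3^{k+1}.
So the formula holds for k+1, and by strong induction h_i = 7^i − 2·3^i for all i ≥ 1.

h_i = 7^i − 2·3^i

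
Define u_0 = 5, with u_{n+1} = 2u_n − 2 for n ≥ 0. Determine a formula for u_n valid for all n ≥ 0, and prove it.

Claim: u_n = 3·2^n + 2.

Base case: u_0 = 5, and 3·2^0 + 2 = 3 + 2 = 5.
Assume u_m = 3·2^m + 2 for some m ≥ 0.
Then u_{m+1} = 2u_m − 2 = 2·(3·2^m + 2) − 2 = 6·2^m + 4 − 2 = 3·2^{m+1} + 2.
By induction, u_n = 3·2^n + 2 for all n ≥ 0.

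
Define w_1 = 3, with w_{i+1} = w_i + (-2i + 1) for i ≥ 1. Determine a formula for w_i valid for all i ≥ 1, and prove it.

Claim: w_i = -i^2 + 2i + 2.

Base case: w_1 = 3, and -1^2 + 2·1 + 2 = 3.
Assume w_r = -r^2 + 2r + 2.
Then w_{r+1} = w_r + (-2r + 1) = (-r^2 + 2r + 2) + (-2r + 1) = -r^2 + 3,
and -(r+1)^2 + 2·(r+1) + 2 = -r^2 + 3.
Hence w_i = -i^2 + 2i + 2 for every i ≥ 1, by induction.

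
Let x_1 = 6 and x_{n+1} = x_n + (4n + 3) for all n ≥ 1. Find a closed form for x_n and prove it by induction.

Claim: x_n = 2n^2 + n + 3.

Base case: x_1 = 6, and 2·1^2 + 1 + 3 = 6.
Assume x_k = 2k^2 + k + 3.
Then x_{k+1} = x_k + (4k + 3) = (2k^2 + k + 3) + (4k + 3) = 2k^2 + 5k + 6,
and 2·(k+1)^2 + (k+1) + 3 = 2k^2 + 5k + 6.
By induction, x_n = 2n^2 + n + 3 for all n ≥ 1.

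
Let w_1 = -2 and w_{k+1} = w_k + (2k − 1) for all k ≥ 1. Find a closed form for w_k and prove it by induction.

Claim: w_k = k^2 − 2k − 1.

Base case: w_1 = -2, and 1^2 − 2·1 − 1 = -2.
Assume w_j = j^2 − 2j − 1.
Then w_{j+1} = w_j + (2j − 1) = (j^2 − 2j − 1) + (2j − 1) = j^2 − 2,
and (j+1)^2 − 2·(j+1) − 1 = j^2 − 2.
This completes the inductive step, so w_k = k^2 − 2k − 1 for all k ≥ 1.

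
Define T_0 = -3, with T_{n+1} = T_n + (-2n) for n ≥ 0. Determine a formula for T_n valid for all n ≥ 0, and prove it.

Claim: T_n = -n^2 + n − 3.

Base case: T_0 = -3, and -0^2 + 0 − 3 = -3.
Assume T_j = -j^2 + j − 3.
Then T_{j+1} = T_j + (-2j) = (-j^2 + j − 3) + (-2j) = -j^2 − j − 3,
and -(j+1)^2 + (j+1) − 3 = -j^2 − j − 3.
This completes the inductive step, so T_n = -n^2 + n − 3 for all n ≥ 0.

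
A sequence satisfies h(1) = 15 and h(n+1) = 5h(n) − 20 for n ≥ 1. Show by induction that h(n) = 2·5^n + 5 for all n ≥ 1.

Base case: h(1) = 15, and 2·5^1 + 5 = 10 + 5 = 15.
Assume h(j) = 2·5^j + 5 for some j ≥ 1.
Then h(j+1) = 5h(j) − 20 = 5·(2·5^j + 5) − 20 = 10·5^j + 25 − 20 = 2·5^{j+1} + 5.
Hence h(n) = 2·5^n + 5 for every n ≥ 1, by induction.

h(n) = 2·5^n + 5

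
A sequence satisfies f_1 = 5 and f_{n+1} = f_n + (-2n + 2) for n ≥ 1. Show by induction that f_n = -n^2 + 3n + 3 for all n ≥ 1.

Base case: f_1 = 5, and -1^2 + 3·1 + 3 = 5.
Assume f_r = -r^2 + 3r + 3.
Then f_{r+1} = f_r + (-2r + 2) = (-r^2 + 3r + 3) + (-2r + 2) = -r^2 + r + 5,
and -(r+1)^2 + 3·(r+1) + 3 = -r^2 + r + 5.
By induction, f_n = -n^2 + 3n + 3 for all n ≥ 1.

f_n = -n^2 + 3n + 3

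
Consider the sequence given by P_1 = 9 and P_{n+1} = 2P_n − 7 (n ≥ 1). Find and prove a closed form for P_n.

Claim: P_n = 2^n + 7.

Base case: P_1 = 9, and 2^1 + 7 = 2 + 7 = 9.
Assume P_k = 2^k + 7 for some k ≥ 1.
Then P_{k+1} = 2P_k − 7 = 2·(2^k + 7) − 7 = 2^{k+1} + 14 − 7 = 2^{k+1} + 7.
So the formula holds for k+1, and by induction P_n = 2^n + 7 for all n ≥ 1.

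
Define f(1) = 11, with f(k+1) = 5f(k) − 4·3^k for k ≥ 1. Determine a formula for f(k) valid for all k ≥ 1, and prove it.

Claim: f(k) = 5^k + 2·3^k.

Base case: f(1) = 11, and 5^1 + 2·3^1 = 5 + 6 = 11.
Assume f(m) = 5^m + 2·3^m for some m ≥ 1.
Then f(m+1) = 5f(m) − 4·3^m = 5·(5^m + 2·3^m) − 4·3^m = 5^{m+1} + 10·3^m − 4·3^m = 5^{m+1} + 6·3^m = 5^{m+1} + 2·3^{m+1}.
So the formula holds for m+1, and by induction f(k) = 5^k + 2·3^k for all k ≥ 1.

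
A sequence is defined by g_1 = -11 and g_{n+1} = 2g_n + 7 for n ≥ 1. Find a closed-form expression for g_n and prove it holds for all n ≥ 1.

Claim: g_n = -2^{n+1} − 7.

Base case: g_1 = -11, and -2^{1+1} − 7 = -4 − 7 = -11.
Assume g_m = -2^{m+1} − 7 for some m ≥ 1.
Then g_{m+1} = 2g_m + 7 = 2·(-2^{m+1} − 7) + 7 = -2^{m+2} − 14 + 7 = -2^{m+2} − 7.
This completes the inductive step, so g_n = -2^{n+1} − 7 for all n ≥ 1.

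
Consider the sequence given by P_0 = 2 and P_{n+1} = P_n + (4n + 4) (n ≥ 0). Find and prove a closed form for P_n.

Claim: P_n = 2n^2 + 2n + 2.

Base case: P_0 = 2, and 2·0^2 + 2·0 + 2 = 2.
Assume P_m = 2m^2 + 2m + 2.
Then P_{m+1} = P_m + (4m + 4) = (2m^2 + 2m + 2) + (4m + 4) = 2m^2 + 6m + 6,
and 2·(m+1)^2 + 2·(m+1) + 2 = 2m^2 + 6m + 6.
By induction, P_n = 2n^2 + 2n + 2 for all n ≥ 0.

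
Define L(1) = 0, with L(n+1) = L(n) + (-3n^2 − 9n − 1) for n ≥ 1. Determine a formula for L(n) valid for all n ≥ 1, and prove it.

Claim: L(n) = -n^3 − 3n^2 + 3n + 1.

Base case: L(1) = 0, and -1^3 − 3·1^2 + 3·1 + 1 = 0.
Assume L(r) = -r^3 − 3r^2 + 3r + 1.
Then L(r+1) = L(r) + (-3r^2 − 9r − 1) = (-r^3 − 3r^2 + 3r + 1) + (-3r^2 − 9r − 1) = -r^3 − 6r^2 − 6r,
and -(r+1)^3 − 3·(r+1)^2 + 3·(r+1) + 1 = -r^3 − 6r^2 − 6r.
This completes the inductive step, so L(n) = -n^3 − 3n^2 + 3n + 1 for all n ≥ 1.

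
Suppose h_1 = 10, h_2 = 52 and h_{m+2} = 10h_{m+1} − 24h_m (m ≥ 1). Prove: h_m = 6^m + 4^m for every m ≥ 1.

Base cases: h_1 = 10 and 6^1 + 4^1 = 10; h_2 = 52 and 6^2 + 4^2 = 52.
Assume h_j = 6^j + 4^j for all 1 ≤ j ≤ k, where k ≥ 2.
Then h_{k+1} = 10h_k − 24h_{k−1} = 10·(6^k + 4^k) − 24·(6^{k−1} + 4^{k−1}) = (10·6 − 24)6^{k−1} + (10·4 − 24)4^{k−1} = 36·6^{k−1} + 16·4^{k−1} = 6^{k+1} + 4^{k+1}.
By strong induction, h_m = 6^m + 4^m for all m ≥ 1.

h_m = 6^m + 4^m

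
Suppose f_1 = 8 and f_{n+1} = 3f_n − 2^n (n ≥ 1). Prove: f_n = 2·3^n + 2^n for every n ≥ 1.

Base case: f_1 = 8, and 2·3^1 + 2^1 = 6 + 2 = 8.
Assume f_m = 2·3^m + 2^m for some m ≥ 1.
Then f_{m+1} = 3f_m − 2^m = 3·(2·3^m + 2^m) − 2^m = 2·3^{m+1} + 3·2^m − 2^m = 2·3^{m+1} + 2·2^m = 2·3^{m+1} + 2^{m+1}.
By induction, f_n = 2·3^n + 2^n for all n ≥ 1.

f_n = 2·3^n + 2^n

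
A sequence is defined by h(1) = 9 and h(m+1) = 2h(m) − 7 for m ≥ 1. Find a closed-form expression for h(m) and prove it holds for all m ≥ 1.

Claim: h(m) = 2^m + 7.

Base case: h(1) = 9, and 2^1 + 7 = 2 + 7 = 9.
Assume h(r) = 2^r + 7 for some r ≥ 1.
Then h(r+1) = 2h(r) − 7 = 2·(2^r + 7) − 7 = 2^{r+1} + 14 − 7 = 2^{r+1} + 7.
So the formula holds for r+1, and by induction h(m) = 2^m + 7 for all m ≥ 1.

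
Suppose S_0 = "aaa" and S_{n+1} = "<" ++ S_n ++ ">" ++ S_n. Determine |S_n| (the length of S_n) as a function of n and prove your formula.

Claim: |S_n| = 5·2^n − 2.

Base case: |S_0| = 3, and 5·2^0 − 2 = 3.
Assume |S_k| = 5·2^k − 2.
Then |S_{k+1}| = 1 + |S_k| + 1 + |S_k| = 2|S_k| + 2 = 2(5·2^k − 2) + 2 = 5·2^{k+1} − 4 + 2 = 5·2^{k+1} − 2.
By induction, |S_n| = 5·2^n − 2 for all n ≥ 0.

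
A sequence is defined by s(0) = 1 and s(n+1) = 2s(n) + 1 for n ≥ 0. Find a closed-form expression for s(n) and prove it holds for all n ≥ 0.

Claim: s(n) = 2^{n+1} − 1.

Base case: s(0) = 1, and 2^{0+1} − 1 = 2 − 1 = 1.
Assume s(m) = 2^{m+1} − 1 for some m ≥ 0.
Then s(m+1) = 2s(m) + 1 = 2·(2^{m+1} − 1) + 1 = 2^{m+2} − 2 + 1 = 2^{m+2} − 1.
This completes the inductive step, so s(n) = 2^{n+1} − 1 for all n ≥ 0.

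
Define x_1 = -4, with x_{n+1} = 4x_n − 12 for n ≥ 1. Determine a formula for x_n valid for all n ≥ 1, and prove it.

Claim: x_n = -2·4^n + 4.

Base case: x_1 = -4, and -2·4^1 + 4 = -8 + 4 = -4.
Assume x_r = -2·4^r + 4 for some r ≥ 1.
Then x_{r+1} = 4x_r − 12 = 4·(-2·4^r + 4) − 12 = -8·4^r + 16 − 12 = -2·4^{r+1} + 4.
This completes the inductive step, so x_n = -2·4^n + 4 for all n ≥ 1.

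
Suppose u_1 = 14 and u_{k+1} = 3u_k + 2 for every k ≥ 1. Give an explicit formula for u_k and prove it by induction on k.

Claim: u_k = 5·3^k − 1.

Base case: u_1 = 14, and 5·3^1 − 1 = 15 − 1 = 14.
Assume u_m = 5·3^m − 1 for some m ≥ 1.
Then u_{m+1} = 3u_m + 2 = 3·(5·3^m − 1) + 2 = 15·3^m − 3 + 2 = 5·3^{m+1} − 1.
So the formula holds for m+1, and by induction u_k = 5·3^k − 1 for all k ≥ 1.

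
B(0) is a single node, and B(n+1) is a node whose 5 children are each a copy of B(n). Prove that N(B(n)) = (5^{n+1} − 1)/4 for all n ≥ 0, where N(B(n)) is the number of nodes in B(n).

Base case: N(B(0)) = 1, and (5^{0+1} − 1)/4 = 1.
Assume N(B(j)) = (5^{j+1} − 1)/4.
Then N(B(j+1)) = 1 + 5N(B(j)) = 1 + 5·(5^{j+1} − 1)/4 = 1 + (5^{j+2} − 5)/4 = (4 + 5^{j+2} − 5)/4 = (5^{j+2} − 1)/4.
So the formula holds for j+1, and by induction N(B(n)) = (5^{n+1} − 1)/4 for all n ≥ 0.

N(B(n)) = (5^{n+1} − 1)/4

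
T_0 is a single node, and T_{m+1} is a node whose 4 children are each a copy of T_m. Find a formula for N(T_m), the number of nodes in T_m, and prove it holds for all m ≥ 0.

Claim: N(T_m) = (4^{m+1} − 1)/3.

Base case: N(T_0) = 1, and (4^{0+1} − 1)/3 = 1.
Assume N(T_r) = (4^{r+1} − 1)/3.
Then N(T_{r+1}) = 1 + 4N(T_r) = 1 + 4·(4^{r+1} − 1)/3 = 1 + (4^{r+2} − 4)/3 = (3 + 4^{r+2} − 4)/3 = (4^{r+2} − 1)/3.
This completes the inductive step, so N(T_m) = (4^{m+1} − 1)/3 for all m ≥ 0.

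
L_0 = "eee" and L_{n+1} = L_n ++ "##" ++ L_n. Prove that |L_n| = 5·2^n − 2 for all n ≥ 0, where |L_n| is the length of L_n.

Base case: |L_0| = 3, and 5·2^0 − 2 = 3.
Assume |L_m| = 5·2^m − 2.
Then |L_{m+1}| = |L_m| + 2 + |L_m| = 2|L_m| + 2 = 2(5·2^m − 2) + 2 = 5·2^{m+1} − 4 + 2 = 5·2^{m+1} − 2.
Hence |L_n| = 5·2^n − 2 for every n ≥ 0, by induction.

|L_n| = 5·2^n − 2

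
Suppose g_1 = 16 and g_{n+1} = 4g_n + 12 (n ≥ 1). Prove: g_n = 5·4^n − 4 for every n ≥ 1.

Base case: g_1 = 16, and 5·4^1 − 4 = 20 − 4 = 16.
Assume g_j = 5·4^j − 4 for some j ≥ 1.
Then g_{j+1} = 4g_j + 12 = 4·(5·4^j − 4) + 12 = 20·4^j − 16 + 12 = 5·4^{j+1} − 4.
Hence g_n = 5·4^n − 4 for every n ≥ 1, by induction.

g_n = 5·4^n − 4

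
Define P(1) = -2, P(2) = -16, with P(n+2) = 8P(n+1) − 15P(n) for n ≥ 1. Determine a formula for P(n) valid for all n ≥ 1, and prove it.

Claim: P(n) = -5^n + 3^n.

Base cases: P(1) = -2 and -5^1 + 3^1 = -2; P(2) = -16 and -5^2 + 3^2 = -16.
Assume P(j) = -5^j + 3^j for all 1 ≤ j ≤ r, where r ≥ 2.
Then P(r+1) = 8P(r) − 15P(r−1) = 8·(-5^r + 3^r) − 15·(-5^{r−1} + 3^{r−1}) = -(8·5 − 15)5^{r−1} + (8·3 − 15)3^{r−1} = -25·5^{r−1} + 9·3^{r−1} = -5^{r+1} + 3^{r+1}.
So the formula holds for r+1, and by strong induction P(n) = -5^n + 3^n for all n ≥ 1.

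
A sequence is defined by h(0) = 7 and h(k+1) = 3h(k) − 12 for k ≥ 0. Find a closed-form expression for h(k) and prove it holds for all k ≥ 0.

Claim: h(k) = 3^k + 6.

Base case: h(0) = 7, and 3^0 + 6 = 1 + 6 = 7.
Assume h(r) = 3^r + 6 for some r ≥ 0.
Then h(r+1) = 3h(r) − 12 = 3·(3^r + 6) − 12 = 3^{r+1} + 18 − 12 = 3^{r+1} + 6.
This completes the inductive step, so h(k) = 3^k + 6 for all k ≥ 0.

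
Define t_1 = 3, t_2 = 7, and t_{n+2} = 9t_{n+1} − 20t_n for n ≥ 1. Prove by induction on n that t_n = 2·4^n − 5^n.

Base cases: t_1 = 3 and 2·4^1 − 5^1 = 3; t_2 = 7 and 2·4^2 − 5^2 = 7.
Assume t_j = 2·4^j − 5^j for all 1 ≤ j ≤ m, where m ≥ 2.
Then t_{m+1} = 9t_m − 20t_{m−1} = 9·(2·4^m − 5^m) − 20·(2·4^{m−1} − 5^{m−1}) = 2·(9·4 − 20)4^{m−1} − (9·5 − 20)5^{m−1} = 32·4^{m−1} − 25·5^{m−1} = 2·4^{m+1} − 5^{m+1}.
Hence t_n = 2·4^n − 5^n for every n ≥ 1, by strong induction.

t_n = 2·4^n − 5^n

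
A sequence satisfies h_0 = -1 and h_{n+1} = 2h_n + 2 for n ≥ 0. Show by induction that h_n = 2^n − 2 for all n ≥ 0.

Base case: h_0 = -1, and 2^0 − 2 = 1 − 2 = -1.
Assume h_r = 2^r − 2 for some r ≥ 0.
Then h_{r+1} = 2h_r + 2 = 2·(2^r − 2) + 2 = 2^{r+1} − 4 + 2 = 2^{r+1} − 2.
Hence h_n = 2^n − 2 for every n ≥ 0, by induction.

h_n = 2^n − 2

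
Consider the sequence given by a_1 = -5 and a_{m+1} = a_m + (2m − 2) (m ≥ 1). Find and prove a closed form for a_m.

Claim: a_m = m^2 − 3m − 3.

Base case: a_1 = -5, and 1^2 − 3·1 − 3 = -5.
Assume a_r = r^2 − 3r − 3.
Then a_{r+1} = a_r + (2r − 2) = (r^2 − 3r − 3) + (2r − 2) = r^2 − r − 5,
and (r+1)^2 − 3·(r+1) − 3 = r^2 − r − 5.
This completes the inductive step, so a_m = m^2 − 3m − 3 for all m ≥ 1.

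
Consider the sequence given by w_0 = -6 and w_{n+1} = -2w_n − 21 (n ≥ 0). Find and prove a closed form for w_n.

Claim: w_n = (-2)^n − 7.

Base case: w_0 = -6, and (-2)^0 − 7 = 1 − 7 = -6.
Assume w_r = (-2)^r − 7 for some r ≥ 0.
Then w_{r+1} = -2w_r − 21 = -2·((-2)^r − 7) − 21 = -2·(-2)^r + 14 − 21 = (-2)^{r+1} − 7.
By induction, w_n = (-2)^n − 7 for all n ≥ 0.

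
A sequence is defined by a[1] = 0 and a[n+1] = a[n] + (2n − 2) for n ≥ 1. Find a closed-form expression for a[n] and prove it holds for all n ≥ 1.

Claim: a[n] = n^2 − 3n + 2.

Base case: a[1] = 0, and 1^2 − 3·1 + 2 = 0.
Assume a[j] = j^2 − 3j + 2.
Then a[j+1] = a[j] + (2j − 2) = (j^2 − 3j + 2) + (2j − 2) = j^2 − j,
and (j+1)^2 − 3·(j+1) + 2 = j^2 − j.
This completes the inductive step, so a[n] = n^2 − 3n + 2 for all n ≥ 1.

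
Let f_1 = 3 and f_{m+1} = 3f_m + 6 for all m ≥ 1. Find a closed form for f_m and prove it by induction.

Claim: f_m = 2·3^m − 3.

Base case: f_1 = 3, and 2·3^1 − 3 = 6 − 3 = 3.
Assume f_j = 2·3^j − 3 for some j ≥ 1.
Then f_{j+1} = 3f_j + 6 = 3·(2·3^j − 3) + 6 = 6·3^j − 9 + 6 = 2·3^{j+1} − 3.
So the formula holds for j+1, and by induction f_m = 2·3^m − 3 for all m ≥ 1.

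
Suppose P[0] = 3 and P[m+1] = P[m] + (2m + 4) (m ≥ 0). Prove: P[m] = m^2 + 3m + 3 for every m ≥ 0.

Base case: P[0] = 3, and 0^2 + 3·0 + 3 = 3.
Assume P[k] = k^2 + 3k + 3.
Then P[k+1] = P[k] + (2k + 4) = (k^2 + 3k + 3) + (2k + 4) = k^2 + 5k + 7,
and (k+1)^2 + 3·(k+1) + 3 = k^2 + 5k + 7.
Hence P[m] = m^2 + 3m + 3 for every m ≥ 0, by induction.

P[m] = m^2 + 3m + 3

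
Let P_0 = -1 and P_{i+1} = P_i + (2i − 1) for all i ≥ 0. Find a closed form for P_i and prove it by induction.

Claim: P_i = i^2 − 2i − 1.

Base case: P_0 = -1, and 0^2 − 2·0 − 1 = -1.
Assume P_r = r^2 − 2r − 1.
Then P_{r+1} = P_r + (2r − 1) = (r^2 − 2r − 1) + (2r − 1) = r^2 − 2,
and (r+1)^2 − 2·(r+1) − 1 = r^2 − 2.
By induction, P_i = i^2 − 2i − 1 for all i ≥ 0.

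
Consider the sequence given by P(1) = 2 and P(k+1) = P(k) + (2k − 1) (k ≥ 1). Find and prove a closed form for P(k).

Claim: P(k) = k^2 − 2k + 3.

Base case: P(1) = 2, and 1^2 − 2·1 + 3 = 2.
Assume P(r) = r^2 − 2r + 3.
Then P(r+1) = P(r) + (2r − 1) = (r^2 − 2r + 3) + (2r − 1) = r^2 + 2,
and (r+1)^2 − 2·(r+1) + 3 = r^2 + 2.
By induction, P(k) = k^2 − 2k + 3 for all k ≥ 1.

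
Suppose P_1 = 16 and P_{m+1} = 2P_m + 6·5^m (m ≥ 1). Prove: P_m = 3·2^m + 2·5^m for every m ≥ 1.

Base case: P_1 = 16, and 3·2^1 + 2·5^1 = 6 + 10 = 16.
Assume P_r = 3·2^r + 2·5^r for some r ≥ 1.
Then P_{r+1} = 2P_r + 6·5^r = 2·(3·2^r + 2·5^r) + 6·5^r = 3·2^{r+1} + 4·5^r + 6·5^r = 3·2^{r+1} + 10·5^r = 3·2^{r+1} + 2·5^{r+1}.
By induction, P_m = 3·2^m + 2·5^m for all m ≥ 1.

P_m = 3·2^m + 2·5^m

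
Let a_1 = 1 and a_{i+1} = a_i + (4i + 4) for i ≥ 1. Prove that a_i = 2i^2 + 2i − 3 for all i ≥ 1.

Base case: a_1 = 1, and 2·1^2 + 2·1 − 3 = 1.
Assume a_m = 2m^2 + 2m − 3.
Then a_{m+1} = a_m + (4m + 4) = (2m^2 + 2m − 3) + (4m + 4) = 2m^2 + 6m + 1,
and 2·(m+1)^2 + 2·(m+1) − 3 = 2m^2 + 6m + 1.
Hence a_i = 2i^2 + 2i − 3 for every i ≥ 1, by induction.

a_i = 2i^2 + 2i − 3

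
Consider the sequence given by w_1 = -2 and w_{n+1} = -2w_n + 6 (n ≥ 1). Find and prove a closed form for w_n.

Claim: w_n = 2·(-2)^n + 2.

Base case: w_1 = -2, and 2·(-2)^1 + 2 = -4 + 2 = -2.
Assume w_j = 2·(-2)^j + 2 for some j ≥ 1.
Then w_{j+1} = -2w_j + 6 = -2·(2·(-2)^j + 2) + 6 = -4·(-2)^j − 4 + 6 = 2·(-2)^{j+1} + 2.
This completes the inductive step, so w_n = 2·(-2)^n + 2 for all n ≥ 1.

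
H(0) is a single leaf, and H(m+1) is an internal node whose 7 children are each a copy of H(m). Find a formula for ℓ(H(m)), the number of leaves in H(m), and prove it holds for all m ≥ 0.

Claim: ℓ(H(m)) = 7^m.

Base case: ℓ(H(0)) = 1, and 7^0 = 1.
Assume ℓ(H(j)) = 7^j.
Then ℓ(H(j+1)) = 7·ℓ(H(j)) = 7·7^j = 7^{j+1}.
So the formula holds for j+1, and by induction ℓ(H(m)) = 7^m for all m ≥ 0.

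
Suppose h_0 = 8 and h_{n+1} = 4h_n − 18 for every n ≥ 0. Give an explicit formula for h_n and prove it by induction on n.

Claim: h_n = 2·4^n + 6.

Base case: h_0 = 8, and 2·4^0 + 6 = 2 + 6 = 8.
Assume h_m = 2·4^m + 6 for some m ≥ 0.
Then h_{m+1} = 4h_m − 18 = 4·(2·4^m + 6) − 18 = 8·4^m + 24 − 18 = 2·4^{m+1} + 6.
So the formula holds for m+1, and by induction h_n = 2·4^n + 6 for all n ≥ 0.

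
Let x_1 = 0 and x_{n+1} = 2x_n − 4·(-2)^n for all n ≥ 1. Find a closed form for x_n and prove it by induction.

Claim: x_n = 2^n + (-2)^n.

Base case: x_1 = 0, and 2^1 + (-2)^1 = 2 − 2 = 0.
Assume x_m = 2^m + (-2)^m for some m ≥ 1.
Then x_{m+1} = 2x_m − 4·(-2)^m = 2·(2^m + (-2)^m) − 4·(-2)^m = 2^{m+1} + 2·(-2)^m − 4·(-2)^m = 2^{m+1} − 2·(-2)^m = 2^{m+1} + (-2)^{m+1}.
This completes the inductive step, so x_n = 2^n + (-2)^n for all n ≥ 1.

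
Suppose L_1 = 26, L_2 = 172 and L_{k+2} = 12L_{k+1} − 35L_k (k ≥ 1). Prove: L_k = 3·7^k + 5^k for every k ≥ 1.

Base cases: L_1 = 26 and 3·7^1 + 5^1 = 26; L_2 = 172 and 3·7^2 + 5^2 = 172.
Assume L_j = 3·7^j + 5^j for all 1 ≤ j ≤ r, where r ≥ 2.
Then L_{r+1} = 12L_r − 35L_{r−1} = 12·(3·7^r + 5^r) − 35·(3·7^{r−1} + 5^{r−1}) = 3·(12·7 − 35)7^{r−1} + (12·5 − 35)5^{r−1} = 147·7^{r−1} + 25·5^{r−1} = 3·7^{r+1} + 5^{r+1}.
Hence L_k = 3·7^k + 5^k for every k ≥ 1, by strong induction.

L_k = 3·7^k + 5^k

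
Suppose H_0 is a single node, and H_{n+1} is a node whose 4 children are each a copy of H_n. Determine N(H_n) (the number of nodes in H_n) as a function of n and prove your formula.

Claim: N(H_n) = (4^{n+1} − 1)/3.

Base case: N(H_0) = 1, and (4^{0+1} − 1)/3 = 1.
Assume N(H_k) = (4^{k+1} − 1)/3.
Then N(H_{k+1}) = 1 + 4N(H_k) = 1 + 4·(4^{k+1} − 1)/3 = 1 + (4^{k+2} − 4)/3 = (3 + 4^{k+2} − 4)/3 = (4^{k+2} − 1)/3.
This completes the inductive step, so N(H_n) = (4^{n+1} − 1)/3 for all n ≥ 0.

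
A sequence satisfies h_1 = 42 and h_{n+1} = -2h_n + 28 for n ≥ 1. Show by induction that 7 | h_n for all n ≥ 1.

Base case: h_1 = 42 = 7·6, so 7 | h_1.
Assume 7 | h_j, so h_j = 7t for some integer t.
Then h_{j+1} = -2h_j + 28 = -2·(7t) + 28 = 7(-2t + 4), so 7 | h_{j+1}.
This completes the inductive step, so 7 | h_n for all n ≥ 1.

7 | h_n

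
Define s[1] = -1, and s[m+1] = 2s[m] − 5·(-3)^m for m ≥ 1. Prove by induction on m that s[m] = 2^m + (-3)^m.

Base case: s[1] = -1, and 2^1 + (-3)^1 = 2 − 3 = -1.
Assume s[j] = 2^j + (-3)^j for some j ≥ 1.
Then s[j+1] = 2s[j] − 5·(-3)^j = 2·(2^j + (-3)^j) − 5·(-3)^j = 2^{j+1} + 2·(-3)^j − 5·(-3)^j = 2^{j+1} − 3·(-3)^j = 2^{j+1} + (-3)^{j+1}.
So the formula holds for j+1, and by induction s[m] = 2^m + (-3)^m for all m ≥ 1.

s[m] = 2^m + (-3)^m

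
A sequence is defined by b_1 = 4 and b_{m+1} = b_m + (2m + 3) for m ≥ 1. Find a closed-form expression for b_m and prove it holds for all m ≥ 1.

Claim: b_m = m^2 + 2m + 1.

Base case: b_1 = 4, and 1^2 + 2·1 + 1 = 4.
Assume b_r = r^2 + 2r + 1.
Then b_{r+1} = b_r + (2r + 3) = (r^2 + 2r + 1) + (2r + 3) = r^2 + 4r + 4,
and (r+1)^2 + 2·(r+1) + 1 = r^2 + 4r + 4.
By induction, b_m = m^2 + 2m + 1 for all m ≥ 1.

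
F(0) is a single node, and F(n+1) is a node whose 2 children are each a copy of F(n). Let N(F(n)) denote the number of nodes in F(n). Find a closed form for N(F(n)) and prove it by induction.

Claim: N(F(n)) = 2^{n+1} − 1.

Base case: N(F(0)) = 1, and 2^{0+1} − 1 = 1.
Assume N(F(m)) = 2^{m+1} − 1.
Then N(F(m+1)) = 1 + 2N(F(m)) = 1 + 2(2^{m+1} − 1) = 2^{m+2} − 2 + 1 = 2^{m+2} − 1.
This completes the inductive step, so N(F(n)) = 2^{n+1} − 1 for all n ≥ 0.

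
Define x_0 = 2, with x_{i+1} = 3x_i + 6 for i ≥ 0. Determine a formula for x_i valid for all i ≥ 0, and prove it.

Claim: x_i = 5·3^i − 3.

Base case: x_0 = 2, and 5·3^0 − 3 = 5 − 3 = 2.
Assume x_r = 5·3^r − 3 for some r ≥ 0.
Then x_{r+1} = 3x_r + 6 = 3·(5·3^r − 3) + 6 = 15·3^r − 9 + 6 = 5·3^{r+1} − 3.
By induction, x_i = 5·3^i − 3 for all i ≥ 0.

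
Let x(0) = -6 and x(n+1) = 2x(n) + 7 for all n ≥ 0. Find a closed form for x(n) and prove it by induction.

Claim: x(n) = 2^n − 7.

Base case: x(0) = -6, and 2^0 − 7 = 1 − 7 = -6.
Assume x(k) = 2^k − 7 for some k ≥ 0.
Then x(k+1) = 2x(k) + 7 = 2·(2^k − 7) + 7 = 2^{k+1} − 14 + 7 = 2^{k+1} − 7.
By induction, x(n) = 2^n − 7 for all n ≥ 0.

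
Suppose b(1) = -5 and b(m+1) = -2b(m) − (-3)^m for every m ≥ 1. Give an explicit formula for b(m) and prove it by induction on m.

Claim: b(m) = (-2)^m + (-3)^m.

Base case: b(1) = -5, and (-2)^1 + (-3)^1 = -2 − 3 = -5.
Assume b(j) = (-2)^j + (-3)^j for some j ≥ 1.
Then b(j+1) = -2b(j) − (-3)^j = -2·((-2)^j + (-3)^j) − (-3)^j = (-2)^{j+1} − 2·(-3)^j − (-3)^j = (-2)^{j+1} − 3·(-3)^j = (-2)^{j+1} + (-3)^{j+1}.
By induction, b(m) = (-2)^m + (-3)^m for all m ≥ 1.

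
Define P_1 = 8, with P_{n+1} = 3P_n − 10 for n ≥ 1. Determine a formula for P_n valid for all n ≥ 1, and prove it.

Claim: P_n = 3^n + 5.

Base case: P_1 = 8, and 3^1 + 5 = 3 + 5 = 8.
Assume P_k = 3^k + 5 for some k ≥ 1.
Then P_{k+1} = 3P_k − 10 = 3·(3^k + 5) − 10 = 3^{k+1} + 15 − 10 = 3^{k+1} + 5.
Hence P_n = 3^n + 5 for every n ≥ 1, by induction.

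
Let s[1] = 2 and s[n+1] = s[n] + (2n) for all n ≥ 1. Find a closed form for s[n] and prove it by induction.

Claim: s[n] = n^2 − n + 2.

Base case: s[1] = 2, and 1^2 − 1 + 2 = 2.
Assume s[m] = m^2 − m + 2.
Then s[m+1] = s[m] + (2m) = (m^2 − m + 2) + (2m) = m^2 + m + 2,
and (m+1)^2 − (m+1) + 2 = m^2 + m + 2.
This completes the inductive step, so s[n] = n^2 − n + 2 for all n ≥ 1.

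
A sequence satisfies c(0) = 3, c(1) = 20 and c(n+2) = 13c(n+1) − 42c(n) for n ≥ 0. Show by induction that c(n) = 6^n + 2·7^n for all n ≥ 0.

Base cases: c(0) = 3 and 6^0 + 2·7^0 = 3; c(1) = 20 and 6^1 + 2·7^1 = 20.
Assume c(j) = 6^j + 2·7^j for all 0 ≤ j ≤ r, where r ≥ 1.
Then c(r+1) = 13c(r) − 42c(r−1) = 13·(6^r + 2·7^r) − 42·(6^{r−1} + 2·7^{r−1}) = (13·6 − 42)6^{r−1} + 2·(13·7 − 42)7^{r−1} = 36·6^{r−1} + 98·7^{r−1} = 6^{r+1} + 2·7^{r+1}.
Hence c(n) = 6^n + 2·7^n for every n ≥ 0, by strong induction.

c(n) = 6^n + 2·7^n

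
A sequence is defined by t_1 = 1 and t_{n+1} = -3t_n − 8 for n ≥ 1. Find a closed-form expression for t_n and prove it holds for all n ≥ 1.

Claim: t_n = -(-3)^n − 2.

Base case: t_1 = 1, and -(-3)^1 − 2 = 3 − 2 = 1.
Assume t_r = -(-3)^r − 2 for some r ≥ 1.
Then t_{r+1} = -3t_r − 8 = -3·(-(-3)^r − 2) − 8 = 3·(-3)^r + 6 − 8 = -(-3)^{r+1} − 2.
Hence t_n = -(-3)^n − 2 for every n ≥ 1, by induction.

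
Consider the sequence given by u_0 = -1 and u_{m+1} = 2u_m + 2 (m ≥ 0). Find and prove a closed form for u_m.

Claim: u_m = 2^m − 2.

Base case: u_0 = -1, and 2^0 − 2 = 1 − 2 = -1.
Assume u_k = 2^k − 2 for some k ≥ 0.
Then u_{k+1} = 2u_k + 2 = 2·(2^k − 2) + 2 = 2^{k+1} − 4 + 2 = 2^{k+1} − 2.
This completes the inductive step, so u_m = 2^m − 2 for all m ≥ 0.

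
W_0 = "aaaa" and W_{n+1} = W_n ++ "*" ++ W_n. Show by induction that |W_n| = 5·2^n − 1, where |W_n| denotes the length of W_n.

Base case: |W_0| = 4, and 5·2^0 − 1 = 4.
Assume |W_k| = 5·2^k − 1.
Then |W_{k+1}| = |W_k| + 1 + |W_k| = 2|W_k| + 1 = 2(5·2^k − 1) + 1 = 5·2^{k+1} − 2 + 1 = 5·2^{k+1} − 1.
This completes the inductive step, so |W_n| = 5·2^n − 1 for all n ≥ 0.

|W_n| = 5·2^n − 1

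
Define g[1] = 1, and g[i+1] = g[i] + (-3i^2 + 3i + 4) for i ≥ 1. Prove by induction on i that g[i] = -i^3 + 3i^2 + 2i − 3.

Base case: g[1] = 1, and -1^3 + 3·1^2 + 2·1 − 3 = 1.
Assume g[m] = -m^3 + 3m^2 + 2m − 3.
Then g[m+1] = g[m] + (-3m^2 + 3m + 4) = (-m^3 + 3m^2 + 2m − 3) + (-3m^2 + 3m + 4) = -m^3 + 5m + 1,
and -(m+1)^3 + 3·(m+1)^2 + 2·(m+1) − 3 = -m^3 + 5m + 1.
By induction, g[i] = -i^3 + 3i^2 + 2i − 3 for all i ≥ 1.

g[i] = -i^3 + 3i^2 + 2i − 3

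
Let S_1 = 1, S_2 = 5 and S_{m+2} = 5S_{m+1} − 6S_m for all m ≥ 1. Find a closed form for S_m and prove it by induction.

Claim: S_m = -2^m + 3^m.

Base cases: S_1 = 1 and -2^1 + 3^1 = 1; S_2 = 5 and -2^2 + 3^2 = 5.
Assume S_j = -2^j + 3^j for all 1 ≤ j ≤ r, where r ≥ 2.
Then S_{r+1} = 5S_r − 6S_{r−1} = 5·(-2^r + 3^r) − 6·(-2^{r−1} + 3^{r−1}) = -(5·2 − 6)2^{r−1} + (5·3 − 6)3^{r−1} = -4·2^{r−1} + 9·3^{r−1} = -2^{r+1} + 3^{r+1}.
Hence S_m = -2^m + 3^m for every m ≥ 1, by strong induction.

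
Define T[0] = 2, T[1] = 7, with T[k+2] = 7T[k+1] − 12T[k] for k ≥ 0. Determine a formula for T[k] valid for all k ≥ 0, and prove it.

Claim: T[k] = 3^k + 4^k.

Base cases: T[0] = 2 and 3^0 + 4^0 = 2; T[1] = 7 and 3^1 + 4^1 = 7.
Assume T[j] = 3^j + 4^j for all 0 ≤ j ≤ m, where m ≥ 1.
Then T[m+1] = 7T[m] − 12T[m−1] = 7·(3^m + 4^m) − 12·(3^{m−1} + 4^{m−1}) = (7·3 − 12)3^{m−1} + (7·4 − 12)4^{m−1} = 9·3^{m−1} + 16·4^{m−1} = 3^{m+1} + 4^{m+1}.
Hence T[k] = 3^k + 4^k for every k ≥ 0, by strong induction.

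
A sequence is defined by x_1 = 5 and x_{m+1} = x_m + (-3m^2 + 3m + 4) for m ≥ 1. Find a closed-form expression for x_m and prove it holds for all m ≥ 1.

Claim: x_m = -m^3 + 3m^2 + 2m + 1.

Base case: x_1 = 5, and -1^3 + 3·1^2 + 2·1 + 1 = 5.
Assume x_k = -k^3 + 3k^2 + 2k + 1.
Then x_{k+1} = x_k + (-3k^2 + 3k + 4) = (-k^3 + 3k^2 + 2k + 1) + (-3k^2 + 3k + 4) = -k^3 + 5k + 5,
and -(k+1)^3 + 3·(k+1)^2 + 2·(k+1) + 1 = -k^3 + 5k + 5.
By induction, x_m = -m^3 + 3m^2 + 2m + 1 for all m ≥ 1.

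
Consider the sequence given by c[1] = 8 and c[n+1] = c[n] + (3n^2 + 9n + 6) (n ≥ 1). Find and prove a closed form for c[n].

Claim: c[n] = n^3 + 3n^2 + 2n + 2.

Base case: c[1] = 8, and 1^3 + 3·1^2 + 2·1 + 2 = 8.
Assume c[j] = j^3 + 3j^2 + 2j + 2.
Then c[j+1] = c[j] + (3j^2 + 9j + 6) = (j^3 + 3j^2 + 2j + 2) + (3j^2 + 9j + 6) = j^3 + 6j^2 + 11j + 8,
and (j+1)^3 + 3·(j+1)^2 + 2·(j+1) + 2 = j^3 + 6j^2 + 11j + 8.
By induction, c[n] = n^3 + 3n^2 + 2n + 2 for all n ≥ 1.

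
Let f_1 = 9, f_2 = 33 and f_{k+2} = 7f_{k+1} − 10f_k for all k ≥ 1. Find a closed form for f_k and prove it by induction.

Claim: f_k = 5^k + 2·2^k.

Base cases: f_1 = 9 and 5^1 + 2·2^1 = 9; f_2 = 33 and 5^2 + 2·2^2 = 33.
Assume f_j = 5^j + 2·2^j for all 1 ≤ j ≤ r, where r ≥ 2.
Then f_{r+1} = 7f_r − 10f_{r−1} = 7·(5^r + 2·2^r) − 10·(5^{r−1} + 2·2^{r−1}) = (7·5 − 10)5^{r−1} + 2·(7·2 − 10)2^{r−1} = 25·5^{r−1} + 8·2^{r−1} = 5^{r+1} + 2·2^{r+1}.
So the formula holds for r+1, and by strong induction f_k = 5^k + 2·2^k for all k ≥ 1.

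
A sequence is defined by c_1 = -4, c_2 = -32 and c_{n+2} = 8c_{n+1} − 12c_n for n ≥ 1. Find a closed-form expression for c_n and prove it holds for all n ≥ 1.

Claim: c_n = -6^n + 2^n.

Base cases: c_1 = -4 and -6^1 + 2^1 = -4; c_2 = -32 and -6^2 + 2^2 = -32.
Assume c_j = -6^j + 2^j for all 1 ≤ j ≤ k, where k ≥ 2.
Then c_{k+1} = 8c_k − 12c_{k−1} = 8·(-6^k + 2^k) − 12·(-6^{k−1} + 2^{k−1}) = -(8·6 − 12)6^{k−1} + (8·2 − 12)2^{k−1} = -36·6^{k−1} + 4·2^{k−1} = -6^{k+1} + 2^{k+1}.
By strong induction, c_n = -6^n + 2^n for all n ≥ 1.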